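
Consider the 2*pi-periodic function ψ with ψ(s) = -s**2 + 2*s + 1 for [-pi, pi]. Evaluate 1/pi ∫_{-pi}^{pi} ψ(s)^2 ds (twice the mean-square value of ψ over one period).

1/pi ∫_{-pi}^{pi} ψ(s)^2 ds = 1/pi · (2*pi*(15 + 10*pi**2 + 3*pi**4)/15) = 2 + 4*pi**2/3 + 2*pi**4/5.

2 + 4*pi**2/3 + 2*pi**4/5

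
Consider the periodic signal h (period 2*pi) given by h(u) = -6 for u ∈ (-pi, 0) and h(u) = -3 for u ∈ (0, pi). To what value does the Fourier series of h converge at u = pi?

-9/2

u = pi differs from u = -pi by 1 full period(s), and the series is 2*pi-periodic.
At u = -pi the one-sided limits are h(-pi^-) = -3 and h(-pi^+) = -6.
By Dirichlet's theorem the series converges to their average, [(-3) + (-6)]/2 = -9/2.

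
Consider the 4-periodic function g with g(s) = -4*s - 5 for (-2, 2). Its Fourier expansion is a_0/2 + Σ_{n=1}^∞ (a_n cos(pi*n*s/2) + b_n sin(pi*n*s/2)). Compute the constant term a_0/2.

-5

a_0 = 1/2 ∫_{-2}^{2} g(s) ds = 1/2 · (-20) = -10.
So the constant term a_0/2 = -5.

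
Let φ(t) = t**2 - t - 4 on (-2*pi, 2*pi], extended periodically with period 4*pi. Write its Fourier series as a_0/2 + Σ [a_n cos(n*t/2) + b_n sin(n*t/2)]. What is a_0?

-8 + 8*pi**2/3

a_0 = (1/(2*pi)) ∫_{-2*pi}^{2*pi} φ(t) dt = (1/(2*pi)) · (16*pi*(-3 + pi**2)/3) = -8 + 8*pi**2/3.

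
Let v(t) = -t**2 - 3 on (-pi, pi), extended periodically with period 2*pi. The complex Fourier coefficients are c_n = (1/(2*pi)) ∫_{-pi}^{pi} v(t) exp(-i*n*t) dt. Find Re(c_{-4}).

-1/8

Since v is real-valued, Re(c_{-4}) = (1/(2*pi)) ∫_{-pi}^{pi} v(t) cos(-4*t) dt = a_{4}/2.
v is even and cos(-4*t) is even, so the integrand is even: ∫_{-pi}^{pi} v(t) cos(-4*t) dt = 2∫_0^{pi} v(t) cos(-4*t) dt.
Integrating by parts twice (tabular method), an antiderivative of (-t**2 - 3) cos(-4*t) is -t**2*sin(4*t)/4 - t*cos(4*t)/8 - 23*sin(4*t)/32; evaluating from 0 to pi: ∫_{0}^{pi} (-t**2 - 3) cos(-4*t) dt = (-pi/8) - (0) = -pi/8.
So ∫_{-pi}^{pi} v(t) cos(-4*t) dt = -pi/4.
Hence Re(c_{-4}) = (1/(2*pi))·(-pi/4) = -1/8.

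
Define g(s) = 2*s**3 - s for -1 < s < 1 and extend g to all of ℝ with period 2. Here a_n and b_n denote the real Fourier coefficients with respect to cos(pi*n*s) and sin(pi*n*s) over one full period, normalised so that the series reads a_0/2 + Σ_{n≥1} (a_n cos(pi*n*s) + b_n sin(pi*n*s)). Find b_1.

b_1 = ∫_{-1}^{1} g(s) sin(pi*s) ds.
g is odd and sin(pi*s) is odd, so the integrand is even and b_1 = 2 ∫_0^{1} g(s) sin(pi*s) ds.
Integrating by parts three times (tabular method), an antiderivative of (2*s**3 - s) sin(pi*s) is -2*s**3*cos(pi*s)/pi + 6*s**2*sin(pi*s)/pi**2 + s*cos(pi*s)/pi + 12*s*cos(pi*s)/pi**3 - 12*sin(pi*s)/pi**4 - sin(pi*s)/pi**2; evaluating from 0 to 1: ∫_{0}^{1} (2*s**3 - s) sin(pi*s) ds = ((-12 + pi**2)/pi**3) - (0) = (-12 + pi**2)/pi**3.
Hence b_1 = 2·((-12 + pi**2)/pi**3) = -24/pi**3 + 2/pi.

-24/pi**3 + 2/pi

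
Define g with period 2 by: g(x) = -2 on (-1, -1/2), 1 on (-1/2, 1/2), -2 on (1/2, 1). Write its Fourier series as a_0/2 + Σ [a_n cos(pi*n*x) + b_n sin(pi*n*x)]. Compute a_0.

-1

a_0 = ∫_{-1}^{1} g(x) dx = -1.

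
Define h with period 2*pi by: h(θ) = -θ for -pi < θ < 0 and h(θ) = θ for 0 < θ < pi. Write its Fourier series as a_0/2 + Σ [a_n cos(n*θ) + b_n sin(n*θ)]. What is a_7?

a_7 = 1/pi ∫_{-pi}^{pi} h(θ) cos(7*θ) dθ.
h is even and cos(7*θ) is even, so the integrand is even and a_7 = 2/pi ∫_0^{pi} h(θ) cos(7*θ) dθ.
Integrating by parts (boundary term plus one more integral), an antiderivative of (θ) cos(7*θ) is θ*sin(7*θ)/7 + cos(7*θ)/49; evaluating from 0 to pi: ∫_{0}^{pi} (θ) cos(7*θ) dθ = (-1/49) - (1/49) = -2/49.
Hence a_7 = (2/pi)·(-2/49) = -4/(49*pi).

-4/(49*pi)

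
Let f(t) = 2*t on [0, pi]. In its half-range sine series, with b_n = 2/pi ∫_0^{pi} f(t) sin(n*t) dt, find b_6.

-2/3

b_6 = 2/pi ∫_0^{pi} (2*t) sin(6*t) dt.
Integrating by parts (boundary term plus one more integral), an antiderivative of (2*t) sin(6*t) is -t*cos(6*t)/3 + sin(6*t)/18; evaluating from 0 to pi: ∫_{0}^{pi} (2*t) sin(6*t) dt = (-pi/3) - (0) = -pi/3.
Hence b_6 = (2/pi)·(-pi/3) = -2/3.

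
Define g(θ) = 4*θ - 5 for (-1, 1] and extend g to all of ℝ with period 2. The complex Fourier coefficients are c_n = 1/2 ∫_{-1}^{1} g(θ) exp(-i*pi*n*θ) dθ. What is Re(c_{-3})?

0

Since g is real-valued, Re(c_{-3}) = 1/2 ∫_{-1}^{1} g(θ) cos(-3*pi*θ) dθ = a_{3}/2.
Integrating by parts (boundary term plus one more integral), an antiderivative of (4*θ - 5) cos(-3*pi*θ) is 4*θ*sin(3*pi*θ)/(3*pi) - 5*sin(3*pi*θ)/(3*pi) + 4*cos(3*pi*θ)/(9*pi**2); evaluating from -1 to 1: ∫_{-1}^{1} (4*θ - 5) cos(-3*pi*θ) dθ = (-4/(9*pi**2)) - (-4/(9*pi**2)) = 0.
Hence Re(c_{-3}) = (1/2)·(0) = 0.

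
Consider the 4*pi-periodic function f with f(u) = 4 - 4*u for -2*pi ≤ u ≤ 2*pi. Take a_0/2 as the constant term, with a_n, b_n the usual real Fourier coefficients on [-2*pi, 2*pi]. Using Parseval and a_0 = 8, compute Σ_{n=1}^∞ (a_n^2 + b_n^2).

Parseval: a_0^2/2 + Σ_{n≥1} (a_n^2+b_n^2) = (1/(2*pi)) ∫_{-2*pi}^{2*pi} f(u)^2 du = 32 + 128*pi**2/3.
Subtract a_0^2/2 = 32: Σ (a_n^2+b_n^2) = 128*pi**2/3.

128*pi**2/3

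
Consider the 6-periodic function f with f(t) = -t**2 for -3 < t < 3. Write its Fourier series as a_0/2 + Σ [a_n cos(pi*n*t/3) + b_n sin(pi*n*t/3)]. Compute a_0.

a_0 = 1/3 ∫_{-3}^{3} f(t) dt = 1/3 · (-18) = -6.

-6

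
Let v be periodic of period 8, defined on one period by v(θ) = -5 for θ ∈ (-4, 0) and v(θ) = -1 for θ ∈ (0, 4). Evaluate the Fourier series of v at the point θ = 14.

-5

θ = 14 differs from θ = -2 by 2 full period(s), and the series is 8-periodic.
v is continuous at θ = -2 with value -5, so the series converges to -5 there.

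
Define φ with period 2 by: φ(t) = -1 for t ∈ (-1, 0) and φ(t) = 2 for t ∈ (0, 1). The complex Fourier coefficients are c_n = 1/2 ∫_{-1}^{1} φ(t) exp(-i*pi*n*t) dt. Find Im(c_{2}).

Since φ is real-valued, Im(c_{2}) = -1/2 ∫_{-1}^{1} φ(t) sin(2*pi*t) dt = -b_{2}/2.
Split the integral at the breakpoints.
Directly, an antiderivative of (-1) sin(2*pi*t) is cos(2*pi*t)/(2*pi); evaluating from -1 to 0: ∫_{-1}^{0} (-1) sin(2*pi*t) dt = (1/(2*pi)) - (1/(2*pi)) = 0.
Directly, an antiderivative of (2) sin(2*pi*t) is -cos(2*pi*t)/pi; evaluating from 0 to 1: ∫_{0}^{1} (2) sin(2*pi*t) dt = (-1/pi) - (-1/pi) = 0.
So ∫_{-1}^{1} φ(t) sin(2*pi*t) dt = 0.
Hence Im(c_{2}) = (-1/2)·(0) = 0.

0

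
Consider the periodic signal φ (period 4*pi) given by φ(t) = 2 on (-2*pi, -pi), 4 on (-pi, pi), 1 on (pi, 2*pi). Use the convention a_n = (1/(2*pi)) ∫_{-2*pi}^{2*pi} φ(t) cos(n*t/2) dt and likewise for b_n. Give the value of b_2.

1/pi

b_2 = (1/(2*pi)) ∫_{-2*pi}^{2*pi} φ(t) sin(t) dt.
Split the integral at the breakpoints.
Directly, an antiderivative of (2) sin(t) is -2*cos(t); evaluating from -2*pi to -pi: ∫_{-2*pi}^{-pi} (2) sin(t) dt = (2) - (-2) = 4.
Directly, an antiderivative of (4) sin(t) is -4*cos(t); evaluating from -pi to pi: ∫_{-pi}^{pi} (4) sin(t) dt = (4) - (4) = 0.
Directly, an antiderivative of (1) sin(t) is -cos(t); evaluating from pi to 2*pi: ∫_{pi}^{2*pi} (1) sin(t) dt = (-1) - (1) = -2.
Summing the pieces and multiplying by (1/(2*pi)) gives b_2 = 1/pi.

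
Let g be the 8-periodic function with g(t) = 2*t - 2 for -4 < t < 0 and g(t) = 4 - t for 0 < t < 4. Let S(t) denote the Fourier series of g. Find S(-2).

-6

g is continuous at t = -2 with value -6, so the series converges to -6 there.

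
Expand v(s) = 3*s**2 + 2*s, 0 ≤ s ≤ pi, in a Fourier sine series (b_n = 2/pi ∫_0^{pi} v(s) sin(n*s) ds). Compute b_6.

-pi - 2/3

b_6 = 2/pi ∫_0^{pi} (3*s**2 + 2*s) sin(6*s) ds.
Integrating by parts twice (tabular method), an antiderivative of (3*s**2 + 2*s) sin(6*s) is -s**2*cos(6*s)/2 + s*sin(6*s)/6 - s*cos(6*s)/3 + sin(6*s)/18 + cos(6*s)/36; evaluating from 0 to pi: ∫_{0}^{pi} (3*s**2 + 2*s) sin(6*s) ds = (-pi**2/2 - pi/3 + 1/36) - (1/36) = -pi*(2 + 3*pi)/6.
Hence b_6 = (2/pi)·(-pi*(2 + 3*pi)/6) = -pi - 2/3.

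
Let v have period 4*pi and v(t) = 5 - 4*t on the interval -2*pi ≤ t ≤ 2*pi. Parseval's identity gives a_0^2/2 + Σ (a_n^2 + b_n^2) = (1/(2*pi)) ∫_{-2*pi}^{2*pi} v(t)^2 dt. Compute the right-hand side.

50 + 128*pi**2/3

(1/(2*pi)) ∫_{-2*pi}^{2*pi} v(t)^2 dt = (1/(2*pi)) · (100*pi + 256*pi**3/3) = 50 + 128*pi**2/3.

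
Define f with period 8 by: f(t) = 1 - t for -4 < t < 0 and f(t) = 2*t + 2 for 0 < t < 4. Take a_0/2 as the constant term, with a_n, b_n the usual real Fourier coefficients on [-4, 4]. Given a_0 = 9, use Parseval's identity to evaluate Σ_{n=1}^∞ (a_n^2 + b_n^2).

Parseval: a_0^2/2 + Σ_{n≥1} (a_n^2+b_n^2) = 1/4 ∫_{-4}^{4} f(t)^2 dt = 155/3.
Subtract a_0^2/2 = 81/2: Σ (a_n^2+b_n^2) = 67/6.

67/6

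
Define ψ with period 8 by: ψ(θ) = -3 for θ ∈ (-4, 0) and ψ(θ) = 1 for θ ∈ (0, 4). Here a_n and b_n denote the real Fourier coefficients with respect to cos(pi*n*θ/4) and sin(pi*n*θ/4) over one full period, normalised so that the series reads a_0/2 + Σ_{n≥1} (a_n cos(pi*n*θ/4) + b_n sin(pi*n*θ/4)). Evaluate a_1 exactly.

0

a_1 = 1/4 ∫_{-4}^{4} ψ(θ) cos(pi*θ/4) dθ.
Split the integral at the breakpoints.
Directly, an antiderivative of (-3) cos(pi*θ/4) is -12*sin(pi*θ/4)/pi; evaluating from -4 to 0: ∫_{-4}^{0} (-3) cos(pi*θ/4) dθ = (0) - (0) = 0.
Directly, an antiderivative of (1) cos(pi*θ/4) is 4*sin(pi*θ/4)/pi; evaluating from 0 to 4: ∫_{0}^{4} (1) cos(pi*θ/4) dθ = (0) - (0) = 0.
Summing the pieces and multiplying by (1/4) gives a_1 = 0.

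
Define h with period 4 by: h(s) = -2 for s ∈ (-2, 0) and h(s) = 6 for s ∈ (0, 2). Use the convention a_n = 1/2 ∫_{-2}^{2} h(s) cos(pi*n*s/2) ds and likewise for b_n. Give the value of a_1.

0

a_1 = 1/2 ∫_{-2}^{2} h(s) cos(pi*s/2) ds.
Split the integral at the breakpoints.
Directly, an antiderivative of (-2) cos(pi*s/2) is -4*sin(pi*s/2)/pi; evaluating from -2 to 0: ∫_{-2}^{0} (-2) cos(pi*s/2) ds = (0) - (0) = 0.
Directly, an antiderivative of (6) cos(pi*s/2) is 12*sin(pi*s/2)/pi; evaluating from 0 to 2: ∫_{0}^{2} (6) cos(pi*s/2) ds = (0) - (0) = 0.
Summing the pieces and multiplying by (1/2) gives a_1 = 0.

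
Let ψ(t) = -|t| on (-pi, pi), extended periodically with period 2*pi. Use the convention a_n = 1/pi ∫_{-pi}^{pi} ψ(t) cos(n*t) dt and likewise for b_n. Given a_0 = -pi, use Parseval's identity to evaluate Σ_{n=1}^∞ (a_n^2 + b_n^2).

Parseval: a_0^2/2 + Σ_{n≥1} (a_n^2+b_n^2) = 1/pi ∫_{-pi}^{pi} ψ(t)^2 dt = 2*pi**2/3.
Subtract a_0^2/2 = pi**2/2: Σ (a_n^2+b_n^2) = pi**2/6.

pi**2/6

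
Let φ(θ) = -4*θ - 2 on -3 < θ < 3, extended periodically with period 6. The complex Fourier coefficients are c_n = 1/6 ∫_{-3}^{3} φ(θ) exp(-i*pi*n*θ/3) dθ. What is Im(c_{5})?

Since φ is real-valued, Im(c_{5}) = -1/6 ∫_{-3}^{3} φ(θ) sin(5*pi*θ/3) dθ = -b_{5}/2.
Integrating by parts (boundary term plus one more integral), an antiderivative of (-4*θ - 2) sin(5*pi*θ/3) is 12*θ*cos(5*pi*θ/3)/(5*pi) - 36*sin(5*pi*θ/3)/(25*pi**2) + 6*cos(5*pi*θ/3)/(5*pi); evaluating from -3 to 3: ∫_{-3}^{3} (-4*θ - 2) sin(5*pi*θ/3) dθ = (-42/(5*pi)) - (6/pi) = -72/(5*pi).
Hence Im(c_{5}) = (-1/6)·(-72/(5*pi)) = 12/(5*pi).

12/(5*pi)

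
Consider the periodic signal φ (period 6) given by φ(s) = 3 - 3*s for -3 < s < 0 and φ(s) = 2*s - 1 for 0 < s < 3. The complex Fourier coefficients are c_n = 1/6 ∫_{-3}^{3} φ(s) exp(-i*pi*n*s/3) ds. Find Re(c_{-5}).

Since φ is real-valued, Re(c_{-5}) = 1/6 ∫_{-3}^{3} φ(s) cos(-5*pi*s/3) ds = a_{5}/2.
Split the integral at the breakpoints.
Integrating by parts (boundary term plus one more integral), an antiderivative of (3 - 3*s) cos(-5*pi*s/3) is -9*s*sin(5*pi*s/3)/(5*pi) + 9*sin(5*pi*s/3)/(5*pi) - 27*cos(5*pi*s/3)/(25*pi**2); evaluating from -3 to 0: ∫_{-3}^{0} (3 - 3*s) cos(-5*pi*s/3) ds = (-27/(25*pi**2)) - (27/(25*pi**2)) = -54/(25*pi**2).
Integrating by parts (boundary term plus one more integral), an antiderivative of (2*s - 1) cos(-5*pi*s/3) is 6*s*sin(5*pi*s/3)/(5*pi) - 3*sin(5*pi*s/3)/(5*pi) + 18*cos(5*pi*s/3)/(25*pi**2); evaluating from 0 to 3: ∫_{0}^{3} (2*s - 1) cos(-5*pi*s/3) ds = (-18/(25*pi**2)) - (18/(25*pi**2)) = -36/(25*pi**2).
So ∫_{-3}^{3} φ(s) cos(-5*pi*s/3) ds = -18/(5*pi**2).
Hence Re(c_{-5}) = (1/6)·(-18/(5*pi**2)) = -3/(5*pi**2).

-3/(5*pi**2)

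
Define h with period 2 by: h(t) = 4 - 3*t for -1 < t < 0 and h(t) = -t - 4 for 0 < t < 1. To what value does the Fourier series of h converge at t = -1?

At t = -1 the one-sided limits are h(-1^-) = -5 and h(-1^+) = 7.
By Dirichlet's theorem the series converges to their average, [(-5) + (7)]/2 = 1.

1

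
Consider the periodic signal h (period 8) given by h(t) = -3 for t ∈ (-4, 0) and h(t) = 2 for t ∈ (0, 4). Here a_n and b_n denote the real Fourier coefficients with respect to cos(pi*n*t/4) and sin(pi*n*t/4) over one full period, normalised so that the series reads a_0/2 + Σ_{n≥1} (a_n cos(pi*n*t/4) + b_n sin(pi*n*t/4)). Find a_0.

-1

a_0 = 1/4 ∫_{-4}^{4} h(t) dt = 1/4 · (-4) = -1.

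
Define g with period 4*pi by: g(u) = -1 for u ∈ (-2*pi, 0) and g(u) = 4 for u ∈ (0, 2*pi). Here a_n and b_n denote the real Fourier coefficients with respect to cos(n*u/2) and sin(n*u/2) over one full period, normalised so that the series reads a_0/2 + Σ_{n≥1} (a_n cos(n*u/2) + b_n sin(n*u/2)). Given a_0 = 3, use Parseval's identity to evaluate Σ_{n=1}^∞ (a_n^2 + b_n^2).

Parseval: a_0^2/2 + Σ_{n≥1} (a_n^2+b_n^2) = (1/(2*pi)) ∫_{-2*pi}^{2*pi} g(u)^2 du = 17.
Subtract a_0^2/2 = 9/2: Σ (a_n^2+b_n^2) = 25/2.

25/2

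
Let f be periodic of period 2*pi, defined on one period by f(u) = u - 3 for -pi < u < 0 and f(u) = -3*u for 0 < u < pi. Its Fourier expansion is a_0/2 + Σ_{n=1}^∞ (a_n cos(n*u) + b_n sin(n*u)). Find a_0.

-2*pi - 3

a_0 = 1/pi ∫_{-pi}^{pi} f(u) du = 1/pi · (-pi*(3 + 2*pi)) = -2*pi - 3.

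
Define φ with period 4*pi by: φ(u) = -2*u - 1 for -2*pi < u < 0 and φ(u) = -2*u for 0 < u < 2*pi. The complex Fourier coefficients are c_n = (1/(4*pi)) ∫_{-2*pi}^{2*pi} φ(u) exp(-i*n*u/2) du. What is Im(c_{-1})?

Since φ is real-valued, Im(c_{-1}) = -(1/(4*pi)) ∫_{-2*pi}^{2*pi} φ(u) sin(-u/2) du = b_{1}/2.
Split the integral at the breakpoints.
Integrating by parts (boundary term plus one more integral), an antiderivative of (-2*u - 1) sin(-u/2) is -4*u*cos(u/2) + 8*sin(u/2) - 2*cos(u/2); evaluating from -2*pi to 0: ∫_{-2*pi}^{0} (-2*u - 1) sin(-u/2) du = (-2) - (2 - 8*pi) = -4 + 8*pi.
Integrating by parts (boundary term plus one more integral), an antiderivative of (-2*u) sin(-u/2) is -4*u*cos(u/2) + 8*sin(u/2); evaluating from 0 to 2*pi: ∫_{0}^{2*pi} (-2*u) sin(-u/2) du = (8*pi) - (0) = 8*pi.
So ∫_{-2*pi}^{2*pi} φ(u) sin(-u/2) du = -4 + 16*pi.
Hence Im(c_{-1}) = (-1/(4*pi))·(-4 + 16*pi) = -4 + 1/pi.

-4 + 1/pi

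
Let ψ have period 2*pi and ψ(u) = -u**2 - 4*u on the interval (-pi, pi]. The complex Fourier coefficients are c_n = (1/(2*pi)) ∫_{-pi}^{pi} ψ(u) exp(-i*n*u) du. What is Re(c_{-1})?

Since ψ is real-valued, Re(c_{-1}) = (1/(2*pi)) ∫_{-pi}^{pi} ψ(u) cos(-u) du = a_{1}/2.
Integrating by parts twice (tabular method), an antiderivative of (-u**2 - 4*u) cos(-u) is -u**2*sin(u) - 4*u*sin(u) - 2*u*cos(u) + 2*sin(u) - 4*cos(u); evaluating from -pi to pi: ∫_{-pi}^{pi} (-u**2 - 4*u) cos(-u) du = (4 + 2*pi) - (4 - 2*pi) = 4*pi.
Hence Re(c_{-1}) = (1/(2*pi))·(4*pi) = 2.

2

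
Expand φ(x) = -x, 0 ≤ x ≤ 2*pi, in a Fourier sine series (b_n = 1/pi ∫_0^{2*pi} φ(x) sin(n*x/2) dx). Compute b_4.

b_4 = 1/pi ∫_0^{2*pi} (-x) sin(2*x) dx.
Integrating by parts (boundary term plus one more integral), an antiderivative of (-x) sin(2*x) is x*cos(2*x)/2 - sin(2*x)/4; evaluating from 0 to 2*pi: ∫_{0}^{2*pi} (-x) sin(2*x) dx = (pi) - (0) = pi.
Hence b_4 = (1/pi)·(pi) = 1.

1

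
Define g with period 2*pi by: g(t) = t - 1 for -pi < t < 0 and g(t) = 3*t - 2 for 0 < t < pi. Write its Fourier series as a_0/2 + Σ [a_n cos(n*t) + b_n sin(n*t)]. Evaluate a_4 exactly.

0

a_4 = 1/pi ∫_{-pi}^{pi} g(t) cos(4*t) dt.
Split the integral at the breakpoints.
Integrating by parts (boundary term plus one more integral), an antiderivative of (t - 1) cos(4*t) is t*sin(4*t)/4 - sin(4*t)/4 + cos(4*t)/16; evaluating from -pi to 0: ∫_{-pi}^{0} (t - 1) cos(4*t) dt = (1/16) - (1/16) = 0.
Integrating by parts (boundary term plus one more integral), an antiderivative of (3*t - 2) cos(4*t) is 3*t*sin(4*t)/4 - sin(4*t)/2 + 3*cos(4*t)/16; evaluating from 0 to pi: ∫_{0}^{pi} (3*t - 2) cos(4*t) dt = (3/16) - (3/16) = 0.
Summing the pieces and multiplying by (1/pi) gives a_4 = 0.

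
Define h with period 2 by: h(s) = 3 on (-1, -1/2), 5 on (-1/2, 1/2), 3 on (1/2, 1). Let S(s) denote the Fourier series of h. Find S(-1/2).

At s = -1/2 the one-sided limits are h(-1/2^-) = 3 and h(-1/2^+) = 5.
By Dirichlet's theorem the series converges to their average, [(3) + (5)]/2 = 4.

4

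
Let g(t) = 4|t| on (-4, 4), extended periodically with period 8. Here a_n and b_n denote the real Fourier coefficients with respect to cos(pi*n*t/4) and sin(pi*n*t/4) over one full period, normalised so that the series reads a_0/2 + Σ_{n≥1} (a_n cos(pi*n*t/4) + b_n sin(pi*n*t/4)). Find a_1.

-64/pi**2

a_1 = 1/4 ∫_{-4}^{4} g(t) cos(pi*t/4) dt.
g is even and cos(pi*t/4) is even, so the integrand is even and a_1 = 1/2 ∫_0^{4} g(t) cos(pi*t/4) dt.
Integrating by parts (boundary term plus one more integral), an antiderivative of (4*t) cos(pi*t/4) is 16*t*sin(pi*t/4)/pi + 64*cos(pi*t/4)/pi**2; evaluating from 0 to 4: ∫_{0}^{4} (4*t) cos(pi*t/4) dt = (-64/pi**2) - (64/pi**2) = -128/pi**2.
Hence a_1 = (1/2)·(-128/pi**2) = -64/pi**2.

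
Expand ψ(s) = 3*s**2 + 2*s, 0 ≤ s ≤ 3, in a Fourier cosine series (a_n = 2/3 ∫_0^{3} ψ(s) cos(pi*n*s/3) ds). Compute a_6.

3/pi**2

a_6 = 2/3 ∫_0^{3} (3*s**2 + 2*s) cos(2*pi*s) ds.
Integrating by parts twice (tabular method), an antiderivative of (3*s**2 + 2*s) cos(2*pi*s) is 3*s**2*sin(2*pi*s)/(2*pi) + s*sin(2*pi*s)/pi + 3*s*cos(2*pi*s)/(2*pi**2) - 3*sin(2*pi*s)/(4*pi**3) + cos(2*pi*s)/(2*pi**2); evaluating from 0 to 3: ∫_{0}^{3} (3*s**2 + 2*s) cos(2*pi*s) ds = (5/pi**2) - (1/(2*pi**2)) = 9/(2*pi**2).
Hence a_6 = (2/3)·(9/(2*pi**2)) = 3/pi**2.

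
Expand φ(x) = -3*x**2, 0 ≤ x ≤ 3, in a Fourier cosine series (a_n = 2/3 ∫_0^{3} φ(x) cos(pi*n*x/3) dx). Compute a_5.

a_5 = 2/3 ∫_0^{3} (-3*x**2) cos(5*pi*x/3) dx.
Integrating by parts twice (tabular method), an antiderivative of (-3*x**2) cos(5*pi*x/3) is -9*x**2*sin(5*pi*x/3)/(5*pi) - 54*x*cos(5*pi*x/3)/(25*pi**2) + 162*sin(5*pi*x/3)/(125*pi**3); evaluating from 0 to 3: ∫_{0}^{3} (-3*x**2) cos(5*pi*x/3) dx = (162/(25*pi**2)) - (0) = 162/(25*pi**2).
Hence a_5 = (2/3)·(162/(25*pi**2)) = 108/(25*pi**2).

108/(25*pi**2)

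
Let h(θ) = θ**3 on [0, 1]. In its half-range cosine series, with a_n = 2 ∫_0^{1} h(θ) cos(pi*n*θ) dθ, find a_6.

a_6 = 2 ∫_0^{1} (θ**3) cos(6*pi*θ) dθ.
Integrating by parts three times (tabular method), an antiderivative of (θ**3) cos(6*pi*θ) is θ**3*sin(6*pi*θ)/(6*pi) + θ**2*cos(6*pi*θ)/(12*pi**2) - θ*sin(6*pi*θ)/(36*pi**3) - cos(6*pi*θ)/(216*pi**4); evaluating from 0 to 1: ∫_{0}^{1} (θ**3) cos(6*pi*θ) dθ = ((-1 + 18*pi**2)/(216*pi**4)) - (-1/(216*pi**4)) = 1/(12*pi**2).
Hence a_6 = 2·(1/(12*pi**2)) = 1/(6*pi**2).

1/(6*pi**2)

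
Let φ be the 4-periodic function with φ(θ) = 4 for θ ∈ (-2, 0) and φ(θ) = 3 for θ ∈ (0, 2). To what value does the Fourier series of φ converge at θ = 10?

θ = 10 differs from θ = 2 by 2 full period(s), and the series is 4-periodic.
At θ = 2 the one-sided limits are φ(2^-) = 3 and φ(2^+) = 4.
By Dirichlet's theorem the series converges to their average, [(3) + (4)]/2 = 7/2.

7/2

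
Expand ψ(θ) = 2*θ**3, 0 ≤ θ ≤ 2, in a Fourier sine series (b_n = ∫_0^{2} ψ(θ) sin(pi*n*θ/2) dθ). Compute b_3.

32*(-2 + 3*pi**2)/(9*pi**3)

b_3 = ∫_0^{2} (2*θ**3) sin(3*pi*θ/2) dθ.
Integrating by parts three times (tabular method), an antiderivative of (2*θ**3) sin(3*pi*θ/2) is -4*θ**3*cos(3*pi*θ/2)/(3*pi) + 8*θ**2*sin(3*pi*θ/2)/(3*pi**2) + 32*θ*cos(3*pi*θ/2)/(9*pi**3) - 64*sin(3*pi*θ/2)/(27*pi**4); evaluating from 0 to 2: ∫_{0}^{2} (2*θ**3) sin(3*pi*θ/2) dθ = (32*(-2 + 3*pi**2)/(9*pi**3)) - (0) = 32*(-2 + 3*pi**2)/(9*pi**3).
Hence b_3 = 32*(-2 + 3*pi**2)/(9*pi**3).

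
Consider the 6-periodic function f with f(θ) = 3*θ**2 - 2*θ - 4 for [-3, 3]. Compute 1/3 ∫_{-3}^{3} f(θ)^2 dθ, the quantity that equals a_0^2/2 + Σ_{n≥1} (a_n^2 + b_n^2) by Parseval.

1/3 ∫_{-3}^{3} f(θ)^2 dθ = 1/3 · (3054/5) = 1018/5.

1018/5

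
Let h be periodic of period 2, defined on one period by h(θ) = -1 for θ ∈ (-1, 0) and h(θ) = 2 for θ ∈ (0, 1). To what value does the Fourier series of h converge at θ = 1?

1/2

θ = 1 differs from θ = -1 by 1 full period(s), and the series is 2-periodic.
At θ = -1 the one-sided limits are h(-1^-) = 2 and h(-1^+) = -1.
By Dirichlet's theorem the series converges to their average, [(2) + (-1)]/2 = 1/2.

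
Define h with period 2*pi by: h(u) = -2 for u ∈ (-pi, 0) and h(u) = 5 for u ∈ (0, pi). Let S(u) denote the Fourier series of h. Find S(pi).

3/2

u = pi differs from u = -pi by 1 full period(s), and the series is 2*pi-periodic.
At u = -pi the one-sided limits are h(-pi^-) = 5 and h(-pi^+) = -2.
By Dirichlet's theorem the series converges to their average, [(5) + (-2)]/2 = 3/2.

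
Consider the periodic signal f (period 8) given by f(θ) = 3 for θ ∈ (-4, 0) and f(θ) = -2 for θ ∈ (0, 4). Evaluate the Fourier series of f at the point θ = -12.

1/2

θ = -12 differs from θ = 4 by -2 full period(s), and the series is 8-periodic.
At θ = 4 the one-sided limits are f(4^-) = -2 and f(4^+) = 3.
By Dirichlet's theorem the series converges to their average, [(-2) + (3)]/2 = 1/2.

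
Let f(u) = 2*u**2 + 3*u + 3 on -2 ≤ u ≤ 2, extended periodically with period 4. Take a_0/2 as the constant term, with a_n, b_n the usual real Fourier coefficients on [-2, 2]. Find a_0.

a_0 = 1/2 ∫_{-2}^{2} f(u) du = 1/2 · (68/3) = 34/3.

34/3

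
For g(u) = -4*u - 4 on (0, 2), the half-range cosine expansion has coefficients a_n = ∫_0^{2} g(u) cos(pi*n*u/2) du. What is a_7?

32/(49*pi**2)

a_7 = ∫_0^{2} (-4*u - 4) cos(7*pi*u/2) du.
Integrating by parts (boundary term plus one more integral), an antiderivative of (-4*u - 4) cos(7*pi*u/2) is -8*u*sin(7*pi*u/2)/(7*pi) - 8*sin(7*pi*u/2)/(7*pi) - 16*cos(7*pi*u/2)/(49*pi**2); evaluating from 0 to 2: ∫_{0}^{2} (-4*u - 4) cos(7*pi*u/2) du = (16/(49*pi**2)) - (-16/(49*pi**2)) = 32/(49*pi**2).
Hence a_7 = 32/(49*pi**2).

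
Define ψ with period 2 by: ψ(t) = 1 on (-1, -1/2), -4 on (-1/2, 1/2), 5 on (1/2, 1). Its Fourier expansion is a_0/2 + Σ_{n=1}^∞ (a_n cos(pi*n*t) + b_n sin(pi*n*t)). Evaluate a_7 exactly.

2/pi

a_7 = ∫_{-1}^{1} ψ(t) cos(7*pi*t) dt.
Split the integral at the breakpoints.
Directly, an antiderivative of (1) cos(7*pi*t) is sin(7*pi*t)/(7*pi); evaluating from -1 to -1/2: ∫_{-1}^{-1/2} (1) cos(7*pi*t) dt = (1/(7*pi)) - (0) = 1/(7*pi).
Directly, an antiderivative of (-4) cos(7*pi*t) is -4*sin(7*pi*t)/(7*pi); evaluating from -1/2 to 1/2: ∫_{-1/2}^{1/2} (-4) cos(7*pi*t) dt = (4/(7*pi)) - (-4/(7*pi)) = 8/(7*pi).
Directly, an antiderivative of (5) cos(7*pi*t) is 5*sin(7*pi*t)/(7*pi); evaluating from 1/2 to 1: ∫_{1/2}^{1} (5) cos(7*pi*t) dt = (0) - (-5/(7*pi)) = 5/(7*pi).
Summing the pieces gives a_7 = 2/pi.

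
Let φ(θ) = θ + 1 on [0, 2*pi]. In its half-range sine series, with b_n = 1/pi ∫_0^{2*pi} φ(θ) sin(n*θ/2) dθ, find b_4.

-1

b_4 = 1/pi ∫_0^{2*pi} (θ + 1) sin(2*θ) dθ.
Integrating by parts (boundary term plus one more integral), an antiderivative of (θ + 1) sin(2*θ) is -θ*cos(2*θ)/2 + sin(2*θ)/4 - cos(2*θ)/2; evaluating from 0 to 2*pi: ∫_{0}^{2*pi} (θ + 1) sin(2*θ) dθ = (-pi - 1/2) - (-1/2) = -pi.
Hence b_4 = (1/pi)·(-pi) = -1.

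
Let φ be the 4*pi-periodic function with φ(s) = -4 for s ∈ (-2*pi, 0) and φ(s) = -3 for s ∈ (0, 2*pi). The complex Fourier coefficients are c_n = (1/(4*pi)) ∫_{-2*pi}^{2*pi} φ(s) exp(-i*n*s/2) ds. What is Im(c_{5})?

Since φ is real-valued, Im(c_{5}) = -(1/(4*pi)) ∫_{-2*pi}^{2*pi} φ(s) sin(5*s/2) ds = -b_{5}/2.
Split the integral at the breakpoints.
Directly, an antiderivative of (-4) sin(5*s/2) is 8*cos(5*s/2)/5; evaluating from -2*pi to 0: ∫_{-2*pi}^{0} (-4) sin(5*s/2) ds = (8/5) - (-8/5) = 16/5.
Directly, an antiderivative of (-3) sin(5*s/2) is 6*cos(5*s/2)/5; evaluating from 0 to 2*pi: ∫_{0}^{2*pi} (-3) sin(5*s/2) ds = (-6/5) - (6/5) = -12/5.
So ∫_{-2*pi}^{2*pi} φ(s) sin(5*s/2) ds = 4/5.
Hence Im(c_{5}) = (-1/(4*pi))·(4/5) = -1/(5*pi).

-1/(5*pi)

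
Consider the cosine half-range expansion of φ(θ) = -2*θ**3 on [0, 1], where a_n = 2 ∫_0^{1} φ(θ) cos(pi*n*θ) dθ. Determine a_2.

a_2 = 2 ∫_0^{1} (-2*θ**3) cos(2*pi*θ) dθ.
Integrating by parts three times (tabular method), an antiderivative of (-2*θ**3) cos(2*pi*θ) is -θ**3*sin(2*pi*θ)/pi - 3*θ**2*cos(2*pi*θ)/(2*pi**2) + 3*θ*sin(2*pi*θ)/(2*pi**3) + 3*cos(2*pi*θ)/(4*pi**4); evaluating from 0 to 1: ∫_{0}^{1} (-2*θ**3) cos(2*pi*θ) dθ = (3*(1 - 2*pi**2)/(4*pi**4)) - (3/(4*pi**4)) = -3/(2*pi**2).
Hence a_2 = 2·(-3/(2*pi**2)) = -3/pi**2.

-3/pi**2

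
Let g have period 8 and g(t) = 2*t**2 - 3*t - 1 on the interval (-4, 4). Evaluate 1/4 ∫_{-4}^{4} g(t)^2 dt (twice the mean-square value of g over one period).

6974/15

1/4 ∫_{-4}^{4} g(t)^2 dt = 1/4 · (27896/15) = 6974/15.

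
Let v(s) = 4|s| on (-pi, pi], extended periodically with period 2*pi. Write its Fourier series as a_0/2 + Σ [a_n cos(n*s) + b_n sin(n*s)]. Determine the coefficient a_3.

-16/(9*pi)

a_3 = 1/pi ∫_{-pi}^{pi} v(s) cos(3*s) ds.
v is even and cos(3*s) is even, so the integrand is even and a_3 = 2/pi ∫_0^{pi} v(s) cos(3*s) ds.
Integrating by parts (boundary term plus one more integral), an antiderivative of (4*s) cos(3*s) is 4*s*sin(3*s)/3 + 4*cos(3*s)/9; evaluating from 0 to pi: ∫_{0}^{pi} (4*s) cos(3*s) ds = (-4/9) - (4/9) = -8/9.
Hence a_3 = (2/pi)·(-8/9) = -16/(9*pi).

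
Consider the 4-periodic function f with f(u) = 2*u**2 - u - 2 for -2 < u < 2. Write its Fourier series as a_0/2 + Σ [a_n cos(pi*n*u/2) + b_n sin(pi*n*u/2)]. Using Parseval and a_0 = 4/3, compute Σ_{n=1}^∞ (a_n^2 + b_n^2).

Parseval: a_0^2/2 + Σ_{n≥1} (a_n^2+b_n^2) = 1/2 ∫_{-2}^{2} f(u)^2 du = 224/15.
Subtract a_0^2/2 = 8/9: Σ (a_n^2+b_n^2) = 632/45.

632/45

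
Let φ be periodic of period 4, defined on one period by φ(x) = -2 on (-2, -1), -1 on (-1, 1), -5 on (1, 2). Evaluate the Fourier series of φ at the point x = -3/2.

-2

φ is continuous at x = -3/2 with value -2, so the series converges to -2 there.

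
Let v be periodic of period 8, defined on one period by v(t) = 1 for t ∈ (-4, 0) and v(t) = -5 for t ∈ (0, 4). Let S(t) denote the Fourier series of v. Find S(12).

-2

t = 12 differs from t = 4 by 1 full period(s), and the series is 8-periodic.
At t = 4 the one-sided limits are v(4^-) = -5 and v(4^+) = 1.
By Dirichlet's theorem the series converges to their average, [(-5) + (1)]/2 = -2.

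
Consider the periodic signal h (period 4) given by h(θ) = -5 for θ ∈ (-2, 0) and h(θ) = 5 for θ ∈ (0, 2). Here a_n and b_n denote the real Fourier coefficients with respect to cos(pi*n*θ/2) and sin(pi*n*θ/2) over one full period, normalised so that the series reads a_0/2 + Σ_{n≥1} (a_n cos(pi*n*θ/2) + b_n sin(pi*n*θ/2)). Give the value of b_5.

4/pi

b_5 = 1/2 ∫_{-2}^{2} h(θ) sin(5*pi*θ/2) dθ.
h is odd and sin(5*pi*θ/2) is odd, so the integrand is even and b_5 = ∫_0^{2} h(θ) sin(5*pi*θ/2) dθ.
Directly, an antiderivative of (5) sin(5*pi*θ/2) is -2*cos(5*pi*θ/2)/pi; evaluating from 0 to 2: ∫_{0}^{2} (5) sin(5*pi*θ/2) dθ = (2/pi) - (-2/pi) = 4/pi.
Hence b_5 = 4/pi.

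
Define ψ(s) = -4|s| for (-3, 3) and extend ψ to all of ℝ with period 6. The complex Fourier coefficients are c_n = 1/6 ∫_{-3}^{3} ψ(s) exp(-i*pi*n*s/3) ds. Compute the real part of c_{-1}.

24/pi**2

Since ψ is real-valued, Re(c_{-1}) = 1/6 ∫_{-3}^{3} ψ(s) cos(-pi*s/3) ds = a_{1}/2.
ψ is even and cos(-pi*s/3) is even, so the integrand is even: ∫_{-3}^{3} ψ(s) cos(-pi*s/3) ds = 2∫_0^{3} ψ(s) cos(-pi*s/3) ds.
Integrating by parts (boundary term plus one more integral), an antiderivative of (-4*s) cos(-pi*s/3) is -12*s*sin(pi*s/3)/pi - 36*cos(pi*s/3)/pi**2; evaluating from 0 to 3: ∫_{0}^{3} (-4*s) cos(-pi*s/3) ds = (36/pi**2) - (-36/pi**2) = 72/pi**2.
So ∫_{-3}^{3} ψ(s) cos(-pi*s/3) ds = 144/pi**2.
Hence Re(c_{-1}) = (1/6)·(144/pi**2) = 24/pi**2.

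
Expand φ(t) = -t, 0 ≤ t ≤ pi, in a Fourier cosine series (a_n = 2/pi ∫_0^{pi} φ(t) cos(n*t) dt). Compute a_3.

a_3 = 2/pi ∫_0^{pi} (-t) cos(3*t) dt.
Integrating by parts (boundary term plus one more integral), an antiderivative of (-t) cos(3*t) is -t*sin(3*t)/3 - cos(3*t)/9; evaluating from 0 to pi: ∫_{0}^{pi} (-t) cos(3*t) dt = (1/9) - (-1/9) = 2/9.
Hence a_3 = (2/pi)·(2/9) = 4/(9*pi).

4/(9*pi)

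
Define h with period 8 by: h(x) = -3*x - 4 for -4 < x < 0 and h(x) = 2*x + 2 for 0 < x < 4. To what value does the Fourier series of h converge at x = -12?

x = -12 differs from x = 4 by -2 full period(s), and the series is 8-periodic.
At x = 4 the one-sided limits are h(4^-) = 10 and h(4^+) = 8.
By Dirichlet's theorem the series converges to their average, [(10) + (8)]/2 = 9.

9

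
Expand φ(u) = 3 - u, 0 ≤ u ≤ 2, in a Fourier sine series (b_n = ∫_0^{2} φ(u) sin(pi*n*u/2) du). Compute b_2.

2/pi

b_2 = ∫_0^{2} (3 - u) sin(pi*u) du.
Integrating by parts (boundary term plus one more integral), an antiderivative of (3 - u) sin(pi*u) is u*cos(pi*u)/pi - sin(pi*u)/pi**2 - 3*cos(pi*u)/pi; evaluating from 0 to 2: ∫_{0}^{2} (3 - u) sin(pi*u) du = (-1/pi) - (-3/pi) = 2/pi.
Hence b_2 = 2/pi.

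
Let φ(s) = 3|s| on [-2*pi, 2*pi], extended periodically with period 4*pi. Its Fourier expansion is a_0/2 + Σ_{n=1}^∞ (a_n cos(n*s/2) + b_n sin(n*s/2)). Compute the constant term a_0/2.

3*pi

a_0 = (1/(2*pi)) ∫_{-2*pi}^{2*pi} φ(s) ds = (1/(2*pi)) · (12*pi**2) = 6*pi.
So the constant term a_0/2 = 3*pi.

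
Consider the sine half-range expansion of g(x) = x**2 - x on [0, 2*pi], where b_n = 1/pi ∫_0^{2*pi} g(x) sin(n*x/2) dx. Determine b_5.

4*(-25*pi - 8 + 50*pi**2)/(125*pi)

b_5 = 1/pi ∫_0^{2*pi} (x**2 - x) sin(5*x/2) dx.
Integrating by parts twice (tabular method), an antiderivative of (x**2 - x) sin(5*x/2) is -2*x**2*cos(5*x/2)/5 + 8*x*sin(5*x/2)/25 + 2*x*cos(5*x/2)/5 - 4*sin(5*x/2)/25 + 16*cos(5*x/2)/125; evaluating from 0 to 2*pi: ∫_{0}^{2*pi} (x**2 - x) sin(5*x/2) dx = (-4*pi/5 - 16/125 + 8*pi**2/5) - (16/125) = -4*pi/5 - 32/125 + 8*pi**2/5.
Hence b_5 = (1/pi)·(-4*pi/5 - 32/125 + 8*pi**2/5) = 4*(-25*pi - 8 + 50*pi**2)/(125*pi).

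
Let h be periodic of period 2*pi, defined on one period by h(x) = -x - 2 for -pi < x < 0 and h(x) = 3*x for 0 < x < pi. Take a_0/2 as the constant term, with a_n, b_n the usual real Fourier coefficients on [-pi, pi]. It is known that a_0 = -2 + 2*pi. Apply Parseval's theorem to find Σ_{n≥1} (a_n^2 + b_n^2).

Parseval: a_0^2/2 + Σ_{n≥1} (a_n^2+b_n^2) = 1/pi ∫_{-pi}^{pi} h(x)^2 dx = -2*pi + 4 + 10*pi**2/3.
Subtract a_0^2/2 = 2*(1 - pi)**2: Σ (a_n^2+b_n^2) = 2 + 2*pi + 4*pi**2/3.

2 + 2*pi + 4*pi**2/3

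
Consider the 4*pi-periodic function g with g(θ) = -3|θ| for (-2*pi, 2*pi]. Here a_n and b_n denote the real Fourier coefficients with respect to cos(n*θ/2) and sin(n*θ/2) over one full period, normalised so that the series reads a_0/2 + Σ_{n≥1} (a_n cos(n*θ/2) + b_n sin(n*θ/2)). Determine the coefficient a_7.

24/(49*pi)

a_7 = (1/(2*pi)) ∫_{-2*pi}^{2*pi} g(θ) cos(7*θ/2) dθ.
g is even and cos(7*θ/2) is even, so the integrand is even and a_7 = 1/pi ∫_0^{2*pi} g(θ) cos(7*θ/2) dθ.
Integrating by parts (boundary term plus one more integral), an antiderivative of (-3*θ) cos(7*θ/2) is -6*θ*sin(7*θ/2)/7 - 12*cos(7*θ/2)/49; evaluating from 0 to 2*pi: ∫_{0}^{2*pi} (-3*θ) cos(7*θ/2) dθ = (12/49) - (-12/49) = 24/49.
Hence a_7 = (1/pi)·(24/49) = 24/(49*pi).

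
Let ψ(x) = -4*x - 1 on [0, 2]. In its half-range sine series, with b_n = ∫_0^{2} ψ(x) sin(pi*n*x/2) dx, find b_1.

-20/pi

b_1 = ∫_0^{2} (-4*x - 1) sin(pi*x/2) dx.
Integrating by parts (boundary term plus one more integral), an antiderivative of (-4*x - 1) sin(pi*x/2) is 8*x*cos(pi*x/2)/pi - 16*sin(pi*x/2)/pi**2 + 2*cos(pi*x/2)/pi; evaluating from 0 to 2: ∫_{0}^{2} (-4*x - 1) sin(pi*x/2) dx = (-18/pi) - (2/pi) = -20/pi.
Hence b_1 = -20/pi.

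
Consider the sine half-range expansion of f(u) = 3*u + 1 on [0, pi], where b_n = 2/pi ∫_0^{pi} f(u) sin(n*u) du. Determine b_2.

b_2 = 2/pi ∫_0^{pi} (3*u + 1) sin(2*u) du.
Integrating by parts (boundary term plus one more integral), an antiderivative of (3*u + 1) sin(2*u) is -3*u*cos(2*u)/2 + 3*sin(2*u)/4 - cos(2*u)/2; evaluating from 0 to pi: ∫_{0}^{pi} (3*u + 1) sin(2*u) du = (-3*pi/2 - 1/2) - (-1/2) = -3*pi/2.
Hence b_2 = (2/pi)·(-3*pi/2) = -3.

-3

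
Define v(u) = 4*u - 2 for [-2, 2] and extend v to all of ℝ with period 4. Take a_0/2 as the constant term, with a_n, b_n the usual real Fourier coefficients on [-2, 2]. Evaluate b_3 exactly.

b_3 = 1/2 ∫_{-2}^{2} v(u) sin(3*pi*u/2) du.
Integrating by parts (boundary term plus one more integral), an antiderivative of (4*u - 2) sin(3*pi*u/2) is -8*u*cos(3*pi*u/2)/(3*pi) + 16*sin(3*pi*u/2)/(9*pi**2) + 4*cos(3*pi*u/2)/(3*pi); evaluating from -2 to 2: ∫_{-2}^{2} (4*u - 2) sin(3*pi*u/2) du = (4/pi) - (-20/(3*pi)) = 32/(3*pi).
Hence b_3 = (1/2)·(32/(3*pi)) = 16/(3*pi).

16/(3*pi)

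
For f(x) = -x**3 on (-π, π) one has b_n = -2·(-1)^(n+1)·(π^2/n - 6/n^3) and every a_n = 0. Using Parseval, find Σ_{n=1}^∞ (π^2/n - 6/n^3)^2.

pi**6/14

Parseval: Σ b_n^2 = (1/π) ∫_{-π}^{π} f(x)^2 dx = 2*pi**6/7.
b_n^2 = 4·(π^2/n - 6/n^3)^2, so the sum equals (2*pi**6/7)/4 = pi**6/14.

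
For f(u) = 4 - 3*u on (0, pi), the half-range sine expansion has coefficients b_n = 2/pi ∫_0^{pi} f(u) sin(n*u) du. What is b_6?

b_6 = 2/pi ∫_0^{pi} (4 - 3*u) sin(6*u) du.
Integrating by parts (boundary term plus one more integral), an antiderivative of (4 - 3*u) sin(6*u) is u*cos(6*u)/2 - sin(6*u)/12 - 2*cos(6*u)/3; evaluating from 0 to pi: ∫_{0}^{pi} (4 - 3*u) sin(6*u) du = (-2/3 + pi/2) - (-2/3) = pi/2.
Hence b_6 = (2/pi)·(pi/2) = 1.

1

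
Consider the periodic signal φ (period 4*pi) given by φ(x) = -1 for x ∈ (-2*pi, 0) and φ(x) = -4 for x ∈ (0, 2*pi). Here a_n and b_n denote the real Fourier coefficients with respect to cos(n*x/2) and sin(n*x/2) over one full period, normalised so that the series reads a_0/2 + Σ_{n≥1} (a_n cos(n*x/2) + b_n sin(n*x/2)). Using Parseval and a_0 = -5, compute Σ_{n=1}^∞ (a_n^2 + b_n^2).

Parseval: a_0^2/2 + Σ_{n≥1} (a_n^2+b_n^2) = (1/(2*pi)) ∫_{-2*pi}^{2*pi} φ(x)^2 dx = 17.
Subtract a_0^2/2 = 25/2: Σ (a_n^2+b_n^2) = 9/2.

9/2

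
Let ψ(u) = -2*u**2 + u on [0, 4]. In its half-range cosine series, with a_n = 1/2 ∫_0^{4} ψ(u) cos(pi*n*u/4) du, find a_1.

a_1 = 1/2 ∫_0^{4} (-2*u**2 + u) cos(pi*u/4) du.
Integrating by parts twice (tabular method), an antiderivative of (-2*u**2 + u) cos(pi*u/4) is -8*u**2*sin(pi*u/4)/pi + 4*u*sin(pi*u/4)/pi - 64*u*cos(pi*u/4)/pi**2 + 256*sin(pi*u/4)/pi**3 + 16*cos(pi*u/4)/pi**2; evaluating from 0 to 4: ∫_{0}^{4} (-2*u**2 + u) cos(pi*u/4) du = (240/pi**2) - (16/pi**2) = 224/pi**2.
Hence a_1 = (1/2)·(224/pi**2) = 112/pi**2.

112/pi**2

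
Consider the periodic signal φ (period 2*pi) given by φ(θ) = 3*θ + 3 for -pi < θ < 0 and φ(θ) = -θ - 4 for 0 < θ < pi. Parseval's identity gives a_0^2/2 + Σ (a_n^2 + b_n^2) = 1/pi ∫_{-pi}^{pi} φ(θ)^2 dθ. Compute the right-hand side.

1/pi ∫_{-pi}^{pi} φ(θ)^2 dθ = 1/pi · (5*pi*(-3*pi + 15 + 2*pi**2)/3) = -5*pi + 25 + 10*pi**2/3.

-5*pi + 25 + 10*pi**2/3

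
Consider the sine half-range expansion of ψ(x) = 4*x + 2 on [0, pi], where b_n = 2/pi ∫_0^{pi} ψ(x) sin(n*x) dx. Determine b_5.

b_5 = 2/pi ∫_0^{pi} (4*x + 2) sin(5*x) dx.
Integrating by parts (boundary term plus one more integral), an antiderivative of (4*x + 2) sin(5*x) is -4*x*cos(5*x)/5 + 4*sin(5*x)/25 - 2*cos(5*x)/5; evaluating from 0 to pi: ∫_{0}^{pi} (4*x + 2) sin(5*x) dx = (2/5 + 4*pi/5) - (-2/5) = 4/5 + 4*pi/5.
Hence b_5 = (2/pi)·(4/5 + 4*pi/5) = 8*(1 + pi)/(5*pi).

8*(1 + pi)/(5*pi)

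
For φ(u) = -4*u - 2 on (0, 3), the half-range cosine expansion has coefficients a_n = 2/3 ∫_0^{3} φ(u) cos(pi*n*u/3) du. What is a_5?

48/(25*pi**2)

a_5 = 2/3 ∫_0^{3} (-4*u - 2) cos(5*pi*u/3) du.
Integrating by parts (boundary term plus one more integral), an antiderivative of (-4*u - 2) cos(5*pi*u/3) is -12*u*sin(5*pi*u/3)/(5*pi) - 6*sin(5*pi*u/3)/(5*pi) - 36*cos(5*pi*u/3)/(25*pi**2); evaluating from 0 to 3: ∫_{0}^{3} (-4*u - 2) cos(5*pi*u/3) du = (36/(25*pi**2)) - (-36/(25*pi**2)) = 72/(25*pi**2).
Hence a_5 = (2/3)·(72/(25*pi**2)) = 48/(25*pi**2).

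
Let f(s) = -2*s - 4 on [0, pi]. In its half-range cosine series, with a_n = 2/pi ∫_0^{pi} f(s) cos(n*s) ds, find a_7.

a_7 = 2/pi ∫_0^{pi} (-2*s - 4) cos(7*s) ds.
Integrating by parts (boundary term plus one more integral), an antiderivative of (-2*s - 4) cos(7*s) is -2*s*sin(7*s)/7 - 4*sin(7*s)/7 - 2*cos(7*s)/49; evaluating from 0 to pi: ∫_{0}^{pi} (-2*s - 4) cos(7*s) ds = (2/49) - (-2/49) = 4/49.
Hence a_7 = (2/pi)·(4/49) = 8/(49*pi).

8/(49*pi)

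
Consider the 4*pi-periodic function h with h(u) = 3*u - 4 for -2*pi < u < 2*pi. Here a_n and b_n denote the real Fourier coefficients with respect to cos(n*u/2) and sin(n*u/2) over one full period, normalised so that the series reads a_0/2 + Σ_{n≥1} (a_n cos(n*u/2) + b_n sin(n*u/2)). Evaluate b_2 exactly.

-6

b_2 = (1/(2*pi)) ∫_{-2*pi}^{2*pi} h(u) sin(u) du.
Integrating by parts (boundary term plus one more integral), an antiderivative of (3*u - 4) sin(u) is -3*u*cos(u) + 3*sin(u) + 4*cos(u); evaluating from -2*pi to 2*pi: ∫_{-2*pi}^{2*pi} (3*u - 4) sin(u) du = (4 - 6*pi) - (4 + 6*pi) = -12*pi.
Hence b_2 = (1/(2*pi))·(-12*pi) = -6.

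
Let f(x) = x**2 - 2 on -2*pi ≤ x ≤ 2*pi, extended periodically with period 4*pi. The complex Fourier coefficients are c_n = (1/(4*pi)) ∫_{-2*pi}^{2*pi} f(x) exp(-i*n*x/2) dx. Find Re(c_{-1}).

-8

Since f is real-valued, Re(c_{-1}) = (1/(4*pi)) ∫_{-2*pi}^{2*pi} f(x) cos(-x/2) dx = a_{1}/2.
f is even and cos(-x/2) is even, so the integrand is even: ∫_{-2*pi}^{2*pi} f(x) cos(-x/2) dx = 2∫_0^{2*pi} f(x) cos(-x/2) dx.
Integrating by parts twice (tabular method), an antiderivative of (x**2 - 2) cos(-x/2) is 2*x**2*sin(x/2) + 8*x*cos(x/2) - 20*sin(x/2); evaluating from 0 to 2*pi: ∫_{0}^{2*pi} (x**2 - 2) cos(-x/2) dx = (-16*pi) - (0) = -16*pi.
So ∫_{-2*pi}^{2*pi} f(x) cos(-x/2) dx = -32*pi.
Hence Re(c_{-1}) = (1/(4*pi))·(-32*pi) = -8.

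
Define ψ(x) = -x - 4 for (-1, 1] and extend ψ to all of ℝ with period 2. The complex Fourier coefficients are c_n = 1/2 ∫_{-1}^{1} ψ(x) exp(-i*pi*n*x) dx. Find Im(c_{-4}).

1/(4*pi)

Since ψ is real-valued, Im(c_{-4}) = -1/2 ∫_{-1}^{1} ψ(x) sin(-4*pi*x) dx = b_{4}/2.
Integrating by parts (boundary term plus one more integral), an antiderivative of (-x - 4) sin(-4*pi*x) is -x*cos(4*pi*x)/(4*pi) + sin(4*pi*x)/(16*pi**2) - cos(4*pi*x)/pi; evaluating from -1 to 1: ∫_{-1}^{1} (-x - 4) sin(-4*pi*x) dx = (-5/(4*pi)) - (-3/(4*pi)) = -1/(2*pi).
Hence Im(c_{-4}) = (-1/2)·(-1/(2*pi)) = 1/(4*pi).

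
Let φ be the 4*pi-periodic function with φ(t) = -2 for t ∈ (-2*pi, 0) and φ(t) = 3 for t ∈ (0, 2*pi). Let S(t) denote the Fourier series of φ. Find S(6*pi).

t = 6*pi differs from t = 2*pi by 1 full period(s), and the series is 4*pi-periodic.
At t = 2*pi the one-sided limits are φ(2*pi^-) = 3 and φ(2*pi^+) = -2.
By Dirichlet's theorem the series converges to their average, [(3) + (-2)]/2 = 1/2.

1/2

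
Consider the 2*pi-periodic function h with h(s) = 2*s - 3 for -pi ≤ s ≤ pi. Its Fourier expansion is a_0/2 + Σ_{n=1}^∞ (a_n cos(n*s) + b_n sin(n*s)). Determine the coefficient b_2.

b_2 = 1/pi ∫_{-pi}^{pi} h(s) sin(2*s) ds.
Integrating by parts (boundary term plus one more integral), an antiderivative of (2*s - 3) sin(2*s) is -s*cos(2*s) + sin(2*s)/2 + 3*cos(2*s)/2; evaluating from -pi to pi: ∫_{-pi}^{pi} (2*s - 3) sin(2*s) ds = (3/2 - pi) - (3/2 + pi) = -2*pi.
Hence b_2 = (1/pi)·(-2*pi) = -2.

-2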